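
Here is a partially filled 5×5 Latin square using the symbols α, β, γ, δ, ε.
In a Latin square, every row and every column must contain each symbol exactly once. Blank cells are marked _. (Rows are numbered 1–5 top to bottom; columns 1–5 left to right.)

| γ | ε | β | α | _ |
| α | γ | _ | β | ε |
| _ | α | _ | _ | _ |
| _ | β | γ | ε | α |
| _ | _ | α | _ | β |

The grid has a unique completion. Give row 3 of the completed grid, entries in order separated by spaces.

Row 1, column 5: row 1 has {α, β, γ, ε} and column 5 has {α, β, ε}, leaving only δ.
Row 3, column 5: row 3 has {α} and column 5 has {α, β, δ, ε}, leaving only γ.
Row 3, column 4: row 3 has {α, γ} and column 4 has {α, β, ε}, leaving only δ.
Row 3, column 3: row 3 has {α, γ, δ} and column 3 has {α, β, γ}, leaving only ε.
Row 3, column 1: row 3 has {α, γ, δ, ε} and column 1 has {α, γ}, leaving only β.
So row 3 reads: β α ε δ γ.

β α ε δ γ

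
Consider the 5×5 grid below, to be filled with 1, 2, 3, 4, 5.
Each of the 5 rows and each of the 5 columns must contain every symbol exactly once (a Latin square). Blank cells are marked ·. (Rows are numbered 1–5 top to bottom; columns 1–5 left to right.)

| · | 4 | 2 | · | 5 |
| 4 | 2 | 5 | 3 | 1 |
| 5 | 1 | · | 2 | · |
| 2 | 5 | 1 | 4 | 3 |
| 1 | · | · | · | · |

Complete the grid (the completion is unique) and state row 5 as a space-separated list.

1 3 4 5 2

Row 5, column 2: row 5 has {1} and column 2 has {1, 2, 4, 5}, leaving only 3.
Row 5, column 3: row 5 has {1, 3} and column 3 has {1, 2, 5}, leaving only 4.
Row 5, column 4: row 5 has {1, 3, 4} and column 4 has {2, 3, 4}, leaving only 5.
Row 5, column 5: row 5 has {1, 3, 4, 5} and column 5 has {1, 3, 5}, leaving only 2.
So row 5 reads: 1 3 4 5 2.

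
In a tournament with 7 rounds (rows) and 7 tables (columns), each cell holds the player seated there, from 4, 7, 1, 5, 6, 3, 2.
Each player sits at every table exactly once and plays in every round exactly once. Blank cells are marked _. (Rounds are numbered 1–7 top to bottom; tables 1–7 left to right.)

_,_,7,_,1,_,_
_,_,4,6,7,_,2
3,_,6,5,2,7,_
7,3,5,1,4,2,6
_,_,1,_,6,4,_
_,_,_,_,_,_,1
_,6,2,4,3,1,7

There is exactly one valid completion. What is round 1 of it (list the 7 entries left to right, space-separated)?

Round 3, table 7: round 3 has {7, 5, 6, 3, 2} and table 7 has {7, 1, 6, 2}, leaving only 4.
Round 3, table 2: round 3 has {4, 7, 5, 6, 3, 2} and table 2 has {6, 3}, leaving only 1.
Round 2, table 2: round 2 has {4, 7, 6, 2} and table 2 has {1, 6, 3}, leaving only 5.
Round 2, table 1: round 2 has {4, 7, 5, 6, 2} and table 1 has {7, 3}, leaving only 1.
Round 2, table 6: round 2 has {4, 7, 1, 5, 6, 2} and table 6 has {4, 7, 1, 2}, leaving only 3.
Round 6, table 3: round 6 has {1} and table 3 has {4, 7, 1, 5, 6, 2}, leaving only 3.
Round 6, table 5: round 6 has {1, 3} and table 5 has {4, 7, 1, 6, 3, 2}, leaving only 5.
Round 6, table 6: round 6 has {1, 5, 3} and table 6 has {4, 7, 1, 3, 2}, leaving only 6.
Round 1, table 6: round 1 has {7, 1} and table 6 has {4, 7, 1, 6, 3, 2}, leaving only 5.
Round 1, table 7: round 1 has {7, 1, 5} and table 7 has {4, 7, 1, 6, 2}, leaving only 3.
Round 1, table 4: round 1 has {7, 1, 5, 3} and table 4 has {4, 1, 5, 6}, leaving only 2.
Round 1, table 2: round 1 has {7, 1, 5, 3, 2} and table 2 has {1, 5, 6, 3}, leaving only 4.
Round 1, table 1: round 1 has {4, 7, 1, 5, 3, 2} and table 1 has {7, 1, 3}, leaving only 6.
So round 1 reads: 6 4 7 2 1 5 3.

6 4 7 2 1 5 3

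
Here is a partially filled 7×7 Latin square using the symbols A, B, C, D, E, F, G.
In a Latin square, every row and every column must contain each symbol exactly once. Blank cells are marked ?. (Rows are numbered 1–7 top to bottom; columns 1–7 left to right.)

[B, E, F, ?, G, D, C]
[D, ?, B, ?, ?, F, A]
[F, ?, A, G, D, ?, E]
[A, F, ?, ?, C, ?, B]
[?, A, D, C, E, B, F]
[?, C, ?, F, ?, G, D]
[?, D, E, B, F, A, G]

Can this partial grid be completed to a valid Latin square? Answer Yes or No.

Row 2, column 5: row 2 together with column 5 already contain {A, B, C, D, E, F, G} — every symbol — so nothing can go there. The grid has no valid completion.

No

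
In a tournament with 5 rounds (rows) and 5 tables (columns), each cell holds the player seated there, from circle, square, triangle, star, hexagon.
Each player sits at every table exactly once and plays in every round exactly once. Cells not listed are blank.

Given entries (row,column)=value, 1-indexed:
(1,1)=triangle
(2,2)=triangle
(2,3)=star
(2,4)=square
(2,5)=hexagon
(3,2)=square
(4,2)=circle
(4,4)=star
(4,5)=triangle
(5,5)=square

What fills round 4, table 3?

hexagon

Round 2, table 1: round 2 has {square, triangle, star, hexagon} and table 1 has {triangle}, leaving only circle.
Round 4, table 3 is narrowed to {square, hexagon}.
If it were square, then round 5, table 1 would be left with no valid symbol.
So round 4, table 3 must be hexagon.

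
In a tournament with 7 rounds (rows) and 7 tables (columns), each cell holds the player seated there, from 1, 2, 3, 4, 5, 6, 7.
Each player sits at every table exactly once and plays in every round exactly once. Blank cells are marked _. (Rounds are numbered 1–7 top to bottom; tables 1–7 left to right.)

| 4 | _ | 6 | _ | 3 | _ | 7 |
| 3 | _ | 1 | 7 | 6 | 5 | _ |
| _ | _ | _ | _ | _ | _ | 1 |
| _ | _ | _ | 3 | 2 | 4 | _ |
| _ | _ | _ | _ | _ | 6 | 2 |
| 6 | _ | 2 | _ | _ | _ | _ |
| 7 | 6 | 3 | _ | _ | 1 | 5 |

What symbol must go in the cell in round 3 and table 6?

Round 1, table 6: round 1 has {3, 4, 6, 7} and table 6 has {1, 4, 5, 6}, leaving only 2.
Round 2, table 7: round 2 has {1, 3, 5, 6, 7} and table 7 has {1, 2, 5, 7}, leaving only 4.
Round 2, table 2: round 2 has {1, 3, 4, 5, 6, 7} and table 2 has {6}, leaving only 2.
Round 4, table 7: round 4 has {2, 3, 4} and table 7 has {1, 2, 4, 5, 7}, leaving only 6.
Round 6, table 7: round 6 has {2, 6} and table 7 has {1, 2, 4, 5, 6, 7}, leaving only 3.
Round 6, table 6: round 6 has {2, 3, 6} and table 6 has {1, 2, 4, 5, 6}, leaving only 7.
Round 3 already has {1} and table 6 already has {1, 2, 4, 5, 6, 7}, so round 3, table 6 must be 3.

3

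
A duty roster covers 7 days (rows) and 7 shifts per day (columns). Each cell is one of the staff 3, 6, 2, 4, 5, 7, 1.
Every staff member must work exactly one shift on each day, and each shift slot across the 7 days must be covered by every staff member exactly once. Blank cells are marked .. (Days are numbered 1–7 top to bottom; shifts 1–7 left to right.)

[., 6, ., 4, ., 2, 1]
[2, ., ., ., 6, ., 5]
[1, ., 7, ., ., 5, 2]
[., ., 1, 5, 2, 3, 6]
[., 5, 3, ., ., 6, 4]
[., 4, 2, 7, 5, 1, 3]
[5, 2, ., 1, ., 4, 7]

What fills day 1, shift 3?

5

Day 1 already has {6, 2, 4, 1} and shift 3 already has {3, 2, 7, 1}, so day 1, shift 3 must be 5.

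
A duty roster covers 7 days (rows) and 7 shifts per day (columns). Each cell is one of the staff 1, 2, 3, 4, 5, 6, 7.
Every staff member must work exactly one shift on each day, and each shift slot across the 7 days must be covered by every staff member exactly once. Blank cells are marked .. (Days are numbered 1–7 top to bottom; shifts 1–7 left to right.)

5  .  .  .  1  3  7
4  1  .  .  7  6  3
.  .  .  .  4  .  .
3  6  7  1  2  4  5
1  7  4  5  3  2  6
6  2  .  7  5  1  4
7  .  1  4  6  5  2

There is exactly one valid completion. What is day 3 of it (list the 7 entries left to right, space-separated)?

Day 3, shift 1: day 3 has {4} and shift 1 has {1, 3, 4, 5, 6, 7}, leaving only 2.
Day 3, shift 6: day 3 has {2, 4} and shift 6 has {1, 2, 3, 4, 5, 6}, leaving only 7.
Day 3, shift 7: day 3 has {2, 4, 7} and shift 7 has {2, 3, 4, 5, 6, 7}, leaving only 1.
Day 1, shift 2: day 1 has {1, 3, 5, 7} and shift 2 has {1, 2, 6, 7}, leaving only 4.
Day 2, shift 4: day 2 has {1, 3, 4, 6, 7} and shift 4 has {1, 4, 5, 7}, leaving only 2.
Day 1, shift 4: day 1 has {1, 3, 4, 5, 7} and shift 4 has {1, 2, 4, 5, 7}, leaving only 6.
Day 3, shift 4: day 3 has {1, 2, 4, 7} and shift 4 has {1, 2, 4, 5, 6, 7}, leaving only 3.
Day 3, shift 2: day 3 has {1, 2, 3, 4, 7} and shift 2 has {1, 2, 4, 6, 7}, leaving only 5.
Day 3, shift 3: day 3 has {1, 2, 3, 4, 5, 7} and shift 3 has {1, 4, 7}, leaving only 6.
So day 3 reads: 2 5 6 3 4 7 1.

2 5 6 3 4 7 1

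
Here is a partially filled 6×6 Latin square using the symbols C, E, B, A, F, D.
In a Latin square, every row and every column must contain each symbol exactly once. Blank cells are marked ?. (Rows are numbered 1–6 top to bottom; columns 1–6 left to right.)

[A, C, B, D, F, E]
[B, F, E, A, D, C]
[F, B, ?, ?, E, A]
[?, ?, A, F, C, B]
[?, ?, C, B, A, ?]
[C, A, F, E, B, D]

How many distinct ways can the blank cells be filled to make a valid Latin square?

Row 3, column 3: eliminating its row and column leaves {D}.
Row 3, column 4: eliminating its row and column leaves {C}.
Row 4, column 1: eliminating its row and column leaves {E, D}.
Row 4, column 2: eliminating its row and column leaves {E, D}.
Row 5, column 1: eliminating its row and column leaves {E, D}.
Row 5, column 2: eliminating its row and column leaves {E, D}.
Row 5, column 6: eliminating its row and column leaves {F}.
Enumerating the assignments across these blanks that avoid any row or column repeat gives 2 completions.

2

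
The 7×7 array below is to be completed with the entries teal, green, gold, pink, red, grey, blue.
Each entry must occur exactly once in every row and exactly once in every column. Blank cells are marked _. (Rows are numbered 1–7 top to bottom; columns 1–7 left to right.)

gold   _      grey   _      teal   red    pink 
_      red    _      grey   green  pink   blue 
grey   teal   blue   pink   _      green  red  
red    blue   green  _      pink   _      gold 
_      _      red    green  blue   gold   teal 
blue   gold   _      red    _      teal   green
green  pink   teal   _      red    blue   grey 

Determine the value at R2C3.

Row 2 already has {green, pink, red, grey, blue} and column 3 already has {teal, green, red, grey, blue}, so row 2, column 3 must be gold.

gold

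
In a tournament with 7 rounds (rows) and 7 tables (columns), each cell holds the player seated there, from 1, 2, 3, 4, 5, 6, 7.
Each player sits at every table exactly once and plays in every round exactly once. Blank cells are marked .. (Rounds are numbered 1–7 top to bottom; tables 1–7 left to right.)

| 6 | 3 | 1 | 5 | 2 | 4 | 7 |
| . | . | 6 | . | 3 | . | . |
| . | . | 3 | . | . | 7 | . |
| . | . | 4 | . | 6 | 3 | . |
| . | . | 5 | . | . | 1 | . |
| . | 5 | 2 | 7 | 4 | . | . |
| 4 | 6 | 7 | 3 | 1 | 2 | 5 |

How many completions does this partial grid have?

9

Round 2, table 1: eliminating its round and table leaves {1, 2, 5, 7}.
Round 2, table 2: eliminating its round and table leaves {1, 2, 4, 7}.
Round 2, table 4: eliminating its round and table leaves {1, 2, 4}.
Round 2, table 6: eliminating its round and table leaves {5}.
Round 2, table 7: eliminating its round and table leaves {1, 2, 4}.
Round 3, table 1: eliminating its round and table leaves {1, 2, 5}.
Round 3, table 2: eliminating its round and table leaves {1, 2, 4}.
Round 3, table 4: eliminating its round and table leaves {1, 2, 4, 6}.
Round 3, table 5: eliminating its round and table leaves {5}.
Round 3, table 7: eliminating its round and table leaves {1, 2, 4, 6}.
Round 4, table 1: eliminating its round and table leaves {1, 2, 5, 7}.
Round 4, table 2: eliminating its round and table leaves {1, 2, 7}.
Round 4, table 4: eliminating its round and table leaves {1, 2}.
Round 4, table 7: eliminating its round and table leaves {1, 2}.
Round 5, table 1: eliminating its round and table leaves {2, 3, 7}.
Round 5, table 2: eliminating its round and table leaves {2, 4, 7}.
Round 5, table 4: eliminating its round and table leaves {2, 4, 6}.
Round 5, table 5: eliminating its round and table leaves {7}.
Round 5, table 7: eliminating its round and table leaves {2, 3, 4, 6}.
Round 6, table 1: eliminating its round and table leaves {1, 3}.
Round 6, table 6: eliminating its round and table leaves {6}.
Round 6, table 7: eliminating its round and table leaves {1, 3, 6}.
Enumerating the assignments across these blanks that avoid any round or table repeat gives 9 completions.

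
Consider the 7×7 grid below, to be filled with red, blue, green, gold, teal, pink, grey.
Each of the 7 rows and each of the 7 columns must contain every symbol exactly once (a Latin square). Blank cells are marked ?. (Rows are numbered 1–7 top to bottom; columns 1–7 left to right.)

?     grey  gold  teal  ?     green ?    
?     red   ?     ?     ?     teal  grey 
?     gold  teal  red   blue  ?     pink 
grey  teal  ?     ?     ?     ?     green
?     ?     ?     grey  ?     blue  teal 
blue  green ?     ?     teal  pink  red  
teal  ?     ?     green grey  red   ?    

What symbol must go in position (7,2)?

Row 1, column 7: row 1 has {green, gold, teal, grey} and column 7 has {red, green, teal, pink, grey}, leaving only blue.
Row 3, column 1: row 3 has {red, blue, gold, teal, pink} and column 1 has {blue, teal, grey}, leaving only green.
Row 3, column 6: row 3 has {red, blue, green, gold, teal, pink} and column 6 has {red, blue, green, teal, pink}, leaving only grey.
Row 4, column 6: row 4 has {green, teal, grey} and column 6 has {red, blue, green, teal, pink, grey}, leaving only gold.
Row 5, column 2: row 5 has {blue, teal, grey} and column 2 has {red, green, gold, teal, grey}, leaving only pink.
Row 7 already has {red, green, teal, grey} and column 2 already has {red, green, gold, teal, pink, grey}, so row 7, column 2 must be blue.

blue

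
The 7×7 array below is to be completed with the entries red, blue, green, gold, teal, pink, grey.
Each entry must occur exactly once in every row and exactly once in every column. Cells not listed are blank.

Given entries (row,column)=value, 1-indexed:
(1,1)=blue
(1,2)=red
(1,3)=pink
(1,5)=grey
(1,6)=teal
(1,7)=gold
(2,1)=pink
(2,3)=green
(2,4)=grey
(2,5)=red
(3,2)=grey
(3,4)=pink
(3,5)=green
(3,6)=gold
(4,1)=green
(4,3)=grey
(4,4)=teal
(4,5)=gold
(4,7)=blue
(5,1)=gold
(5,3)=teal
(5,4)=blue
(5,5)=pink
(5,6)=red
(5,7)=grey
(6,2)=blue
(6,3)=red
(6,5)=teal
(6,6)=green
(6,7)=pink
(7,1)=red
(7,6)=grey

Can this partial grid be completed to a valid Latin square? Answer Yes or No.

No

Row 1, column 4: row 1 has {red, blue, gold, teal, pink, grey} and column 4 has {blue, teal, pink, grey}, so it must be green.
Row 2, column 6: row 2 has {red, green, pink, grey} and column 6 has {red, green, gold, teal, grey}, so it must be blue.
Row 2, column 7: row 2 has {red, blue, green, pink, grey} and column 7 has {blue, gold, pink, grey}, so it must be teal.
Row 2, column 2: row 2 has {red, blue, green, teal, pink, grey} and column 2 has {red, blue, grey}, so it must be gold.
Row 3, column 1: row 3 has {green, gold, pink, grey} and column 1 has {red, blue, green, gold, pink}, so it must be teal.
Row 3, column 3: row 3 has {green, gold, teal, pink, grey} and column 3 has {red, green, teal, pink, grey}, so it must be blue.
Row 3, column 7: row 3 has {blue, green, gold, teal, pink, grey} and column 7 has {blue, gold, teal, pink, grey}, so it must be red.
Row 4, column 2: row 4 has {blue, green, gold, teal, grey} and column 2 has {red, blue, gold, grey}, so it must be pink.
Now row 4, column 6: row 4 together with column 6 already contain {red, blue, green, gold, teal, pink, grey} — every symbol — so nothing can go there. The grid has no valid completion.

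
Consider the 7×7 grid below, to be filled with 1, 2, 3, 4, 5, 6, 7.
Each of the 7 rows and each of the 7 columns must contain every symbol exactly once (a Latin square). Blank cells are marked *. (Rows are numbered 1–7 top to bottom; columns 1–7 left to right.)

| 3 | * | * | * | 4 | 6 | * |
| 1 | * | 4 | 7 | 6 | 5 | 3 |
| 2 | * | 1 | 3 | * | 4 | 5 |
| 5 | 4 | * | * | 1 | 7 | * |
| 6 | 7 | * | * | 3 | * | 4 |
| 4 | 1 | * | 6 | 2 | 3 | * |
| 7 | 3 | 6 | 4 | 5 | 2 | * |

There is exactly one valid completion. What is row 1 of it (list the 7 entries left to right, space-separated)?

Row 2, column 2: row 2 has {1, 3, 4, 5, 6, 7} and column 2 has {1, 3, 4, 7}, leaving only 2.
Row 1, column 2: row 1 has {3, 4, 6} and column 2 has {1, 2, 3, 4, 7}, leaving only 5.
Row 3, column 2: row 3 has {1, 2, 3, 4, 5} and column 2 has {1, 2, 3, 4, 5, 7}, leaving only 6.
Row 3, column 5: row 3 has {1, 2, 3, 4, 5, 6} and column 5 has {1, 2, 3, 4, 5, 6}, leaving only 7.
Row 4, column 4: row 4 has {1, 4, 5, 7} and column 4 has {3, 4, 6, 7}, leaving only 2.
Row 1, column 4: row 1 has {3, 4, 5, 6} and column 4 has {2, 3, 4, 6, 7}, leaving only 1.
Row 4, column 3: row 4 has {1, 2, 4, 5, 7} and column 3 has {1, 4, 6}, leaving only 3.
Row 4, column 7: row 4 has {1, 2, 3, 4, 5, 7} and column 7 has {3, 4, 5}, leaving only 6.
Row 5, column 4: row 5 has {3, 4, 6, 7} and column 4 has {1, 2, 3, 4, 6, 7}, leaving only 5.
Row 5, column 3: row 5 has {3, 4, 5, 6, 7} and column 3 has {1, 3, 4, 6}, leaving only 2.
Row 1, column 3: row 1 has {1, 3, 4, 5, 6} and column 3 has {1, 2, 3, 4, 6}, leaving only 7.
Row 1, column 7: row 1 has {1, 3, 4, 5, 6, 7} and column 7 has {3, 4, 5, 6}, leaving only 2.
So row 1 reads: 3 5 7 1 4 6 2.

3 5 7 1 4 6 2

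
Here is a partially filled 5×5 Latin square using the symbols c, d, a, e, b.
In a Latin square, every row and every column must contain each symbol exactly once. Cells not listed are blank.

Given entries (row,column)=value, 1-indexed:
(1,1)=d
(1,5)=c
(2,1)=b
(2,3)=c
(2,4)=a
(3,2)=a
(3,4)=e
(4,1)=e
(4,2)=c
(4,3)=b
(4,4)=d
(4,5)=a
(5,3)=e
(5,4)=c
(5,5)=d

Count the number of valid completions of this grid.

1

Row 1, column 2: eliminating its row and column leaves {e, b}.
Row 1, column 3: eliminating its row and column leaves {a}.
Row 1, column 4: eliminating its row and column leaves {b}.
Row 2, column 2: eliminating its row and column leaves {d, e}.
Row 2, column 5: eliminating its row and column leaves {e}.
Row 3, column 1: eliminating its row and column leaves {c}.
Row 3, column 3: eliminating its row and column leaves {d}.
Row 3, column 5: eliminating its row and column leaves {b}.
Row 5, column 1: eliminating its row and column leaves {a}.
Row 5, column 2: eliminating its row and column leaves {b}.
Only one assignment across all blanks avoids any row or column repeat, giving 1 completion.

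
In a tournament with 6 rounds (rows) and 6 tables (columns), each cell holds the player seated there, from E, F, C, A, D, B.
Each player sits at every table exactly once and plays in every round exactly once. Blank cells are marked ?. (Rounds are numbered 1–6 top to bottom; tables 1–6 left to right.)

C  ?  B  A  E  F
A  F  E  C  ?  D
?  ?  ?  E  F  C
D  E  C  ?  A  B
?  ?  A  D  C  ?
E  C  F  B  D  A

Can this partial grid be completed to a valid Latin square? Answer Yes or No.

No round or table among the givens repeats a symbol, and propagating forced cells runs into no contradiction.
One valid completion exists (for instance, C D B A E F / A F E C B D / B A D E F C / D E C F A B / F B A D C E / E C F B D A).

Yes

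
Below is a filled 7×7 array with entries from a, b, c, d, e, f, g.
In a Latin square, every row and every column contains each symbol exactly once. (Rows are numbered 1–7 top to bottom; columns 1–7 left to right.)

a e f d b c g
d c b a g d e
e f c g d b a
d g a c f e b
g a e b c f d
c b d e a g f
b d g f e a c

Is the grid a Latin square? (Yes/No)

No

Row 2 contains d twice (at columns 1 and 6), so it is not a permutation.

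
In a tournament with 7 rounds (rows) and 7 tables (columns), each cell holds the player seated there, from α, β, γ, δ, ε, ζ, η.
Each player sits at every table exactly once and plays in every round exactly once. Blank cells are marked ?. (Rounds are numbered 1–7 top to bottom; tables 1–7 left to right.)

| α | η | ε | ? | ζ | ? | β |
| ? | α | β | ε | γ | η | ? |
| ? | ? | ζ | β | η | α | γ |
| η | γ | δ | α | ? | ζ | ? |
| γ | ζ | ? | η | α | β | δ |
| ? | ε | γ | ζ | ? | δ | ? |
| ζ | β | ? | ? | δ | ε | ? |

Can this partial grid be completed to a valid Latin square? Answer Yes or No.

Round 5, table 3: round 5 together with table 3 already contain {α, β, γ, δ, ε, ζ, η} — every symbol — so nothing can go there. The grid has no valid completion.

No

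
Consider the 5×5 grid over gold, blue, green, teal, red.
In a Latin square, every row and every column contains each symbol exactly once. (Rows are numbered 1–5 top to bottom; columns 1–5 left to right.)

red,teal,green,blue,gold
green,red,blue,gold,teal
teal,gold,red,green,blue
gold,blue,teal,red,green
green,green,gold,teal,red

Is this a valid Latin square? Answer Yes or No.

No

Row 5 contains green twice (at columns 1 and 2), so it is not a permutation.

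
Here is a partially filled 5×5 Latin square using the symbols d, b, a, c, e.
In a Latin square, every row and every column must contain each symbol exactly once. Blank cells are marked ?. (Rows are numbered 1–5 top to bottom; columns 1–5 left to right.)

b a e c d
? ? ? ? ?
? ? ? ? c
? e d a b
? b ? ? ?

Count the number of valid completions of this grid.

Row 2, column 1: eliminating its row and column leaves {d, a, c, e}.
Row 2, column 2: eliminating its row and column leaves {d, c}.
Row 2, column 3: eliminating its row and column leaves {b, a, c}.
Row 2, column 4: eliminating its row and column leaves {d, b, e}.
Row 2, column 5: eliminating its row and column leaves {a, e}.
Row 3, column 1: eliminating its row and column leaves {d, a, e}.
Row 3, column 2: eliminating its row and column leaves {d}.
Row 3, column 3: eliminating its row and column leaves {b, a}.
Row 3, column 4: eliminating its row and column leaves {d, b, e}.
Row 4, column 1: eliminating its row and column leaves {c}.
Row 5, column 1: eliminating its row and column leaves {d, a, c, e}.
Row 5, column 3: eliminating its row and column leaves {a, c}.
Row 5, column 4: eliminating its row and column leaves {d, e}.
Row 5, column 5: eliminating its row and column leaves {a, e}.
Enumerating the assignments across these blanks that avoid any row or column repeat gives 3 completions.

3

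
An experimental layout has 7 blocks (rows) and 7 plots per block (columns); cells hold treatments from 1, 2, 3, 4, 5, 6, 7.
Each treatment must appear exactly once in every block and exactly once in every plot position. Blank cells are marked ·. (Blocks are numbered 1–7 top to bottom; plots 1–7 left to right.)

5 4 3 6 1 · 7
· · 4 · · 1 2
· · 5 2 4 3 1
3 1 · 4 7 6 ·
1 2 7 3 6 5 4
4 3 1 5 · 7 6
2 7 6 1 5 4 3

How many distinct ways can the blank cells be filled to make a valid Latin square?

Block 1, plot 6: eliminating its block and plot leaves {2}.
Block 2, plot 1: eliminating its block and plot leaves {6, 7}.
Block 2, plot 2: eliminating its block and plot leaves {5, 6}.
Block 2, plot 4: eliminating its block and plot leaves {7}.
Block 2, plot 5: eliminating its block and plot leaves {3}.
Block 3, plot 1: eliminating its block and plot leaves {6, 7}.
Block 3, plot 2: eliminating its block and plot leaves {6}.
Block 4, plot 3: eliminating its block and plot leaves {2}.
Block 4, plot 7: eliminating its block and plot leaves {5}.
Block 6, plot 5: eliminating its block and plot leaves {2}.
Only one assignment across all blanks avoids any block or plot repeat, giving 1 completion.

1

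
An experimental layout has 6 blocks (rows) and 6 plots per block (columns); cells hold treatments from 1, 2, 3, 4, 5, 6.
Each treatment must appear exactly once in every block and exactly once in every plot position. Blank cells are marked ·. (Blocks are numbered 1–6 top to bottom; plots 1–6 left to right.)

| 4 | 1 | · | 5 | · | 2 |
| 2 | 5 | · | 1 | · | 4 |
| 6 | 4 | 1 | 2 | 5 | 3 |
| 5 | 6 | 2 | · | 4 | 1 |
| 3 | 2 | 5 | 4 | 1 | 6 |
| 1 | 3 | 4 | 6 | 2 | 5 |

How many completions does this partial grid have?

2

Block 1, plot 3: eliminating its block and plot leaves {3, 6}.
Block 1, plot 5: eliminating its block and plot leaves {3, 6}.
Block 2, plot 3: eliminating its block and plot leaves {3, 6}.
Block 2, plot 5: eliminating its block and plot leaves {3, 6}.
Block 4, plot 4: eliminating its block and plot leaves {3}.
Enumerating the assignments across these blanks that avoid any block or plot repeat gives 2 completions.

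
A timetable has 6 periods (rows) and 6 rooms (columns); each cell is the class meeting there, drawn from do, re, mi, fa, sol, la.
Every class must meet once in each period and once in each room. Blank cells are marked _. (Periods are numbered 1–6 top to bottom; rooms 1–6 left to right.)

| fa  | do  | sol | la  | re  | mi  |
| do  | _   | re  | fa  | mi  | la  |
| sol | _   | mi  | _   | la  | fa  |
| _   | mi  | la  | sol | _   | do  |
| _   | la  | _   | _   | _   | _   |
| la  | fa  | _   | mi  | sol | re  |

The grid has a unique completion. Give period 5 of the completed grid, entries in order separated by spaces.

Period 5, room 6: period 5 has {la} and room 6 has {do, re, mi, fa, la}, leaving only sol.
Period 2, room 2: period 2 has {do, re, mi, fa, la} and room 2 has {do, mi, fa, la}, leaving only sol.
Period 3, room 2: period 3 has {mi, fa, sol, la} and room 2 has {do, mi, fa, sol, la}, leaving only re.
Period 3, room 4: period 3 has {re, mi, fa, sol, la} and room 4 has {mi, fa, sol, la}, leaving only do.
Period 5, room 4: period 5 has {sol, la} and room 4 has {do, mi, fa, sol, la}, leaving only re.
Period 5, room 1: period 5 has {re, sol, la} and room 1 has {do, fa, sol, la}, leaving only mi.
Period 4, room 1: period 4 has {do, mi, sol, la} and room 1 has {do, mi, fa, sol, la}, leaving only re.
Period 4, room 5: period 4 has {do, re, mi, sol, la} and room 5 has {re, mi, sol, la}, leaving only fa.
Period 5, room 5: period 5 has {re, mi, sol, la} and room 5 has {re, mi, fa, sol, la}, leaving only do.
Period 5, room 3: period 5 has {do, re, mi, sol, la} and room 3 has {re, mi, sol, la}, leaving only fa.
So period 5 reads: mi la fa re do sol.

mi la fa re do sol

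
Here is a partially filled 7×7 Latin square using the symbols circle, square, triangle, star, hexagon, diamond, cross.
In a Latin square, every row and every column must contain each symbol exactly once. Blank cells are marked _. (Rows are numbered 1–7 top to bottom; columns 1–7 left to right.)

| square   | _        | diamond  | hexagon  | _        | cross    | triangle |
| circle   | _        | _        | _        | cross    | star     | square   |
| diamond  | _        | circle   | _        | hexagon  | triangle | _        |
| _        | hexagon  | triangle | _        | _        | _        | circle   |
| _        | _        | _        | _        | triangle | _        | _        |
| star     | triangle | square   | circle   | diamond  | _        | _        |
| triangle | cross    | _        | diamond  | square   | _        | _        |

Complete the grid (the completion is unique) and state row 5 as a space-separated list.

Row 2, column 2: row 2 has {circle, square, star, cross} and column 2 has {triangle, hexagon, cross}, leaving only diamond.
Row 2, column 3: row 2 has {circle, square, star, diamond, cross} and column 3 has {circle, square, triangle, diamond}, leaving only hexagon.
Row 2, column 4: row 2 has {circle, square, star, hexagon, diamond, cross} and column 4 has {circle, hexagon, diamond}, leaving only triangle.
Row 4, column 1: row 4 has {circle, triangle, hexagon} and column 1 has {circle, square, triangle, star, diamond}, leaving only cross.
Row 5, column 1: row 5 has {triangle} and column 1 has {circle, square, triangle, star, diamond, cross}, leaving only hexagon.
Row 4, column 5: row 4 has {circle, triangle, hexagon, cross} and column 5 has {square, triangle, hexagon, diamond, cross}, leaving only star.
Row 1, column 5: row 1 has {square, triangle, hexagon, diamond, cross} and column 5 has {square, triangle, star, hexagon, diamond, cross}, leaving only circle.
Row 1, column 2: row 1 has {circle, square, triangle, hexagon, diamond, cross} and column 2 has {triangle, hexagon, diamond, cross}, leaving only star.
Row 3, column 2: row 3 has {circle, triangle, hexagon, diamond} and column 2 has {triangle, star, hexagon, diamond, cross}, leaving only square.
Row 5, column 2: row 5 has {triangle, hexagon} and column 2 has {square, triangle, star, hexagon, diamond, cross}, leaving only circle.
Row 4, column 4: row 4 has {circle, triangle, star, hexagon, cross} and column 4 has {circle, triangle, hexagon, diamond}, leaving only square.
Row 4, column 6: row 4 has {circle, square, triangle, star, hexagon, cross} and column 6 has {triangle, star, cross}, leaving only diamond.
Row 5, column 6: row 5 has {circle, triangle, hexagon} and column 6 has {triangle, star, diamond, cross}, leaving only square.
Row 6, column 6: row 6 has {circle, square, triangle, star, diamond} and column 6 has {square, triangle, star, diamond, cross}, leaving only hexagon.
Row 6, column 7: row 6 has {circle, square, triangle, star, hexagon, diamond} and column 7 has {circle, square, triangle}, leaving only cross.
Row 3, column 7: row 3 has {circle, square, triangle, hexagon, diamond} and column 7 has {circle, square, triangle, cross}, leaving only star.
Row 5, column 7: row 5 has {circle, square, triangle, hexagon} and column 7 has {circle, square, triangle, star, cross}, leaving only diamond.
Row 3, column 4: row 3 has {circle, square, triangle, star, hexagon, diamond} and column 4 has {circle, square, triangle, hexagon, diamond}, leaving only cross.
Row 5, column 4: row 5 has {circle, square, triangle, hexagon, diamond} and column 4 has {circle, square, triangle, hexagon, diamond, cross}, leaving only star.
Row 5, column 3: row 5 has {circle, square, triangle, star, hexagon, diamond} and column 3 has {circle, square, triangle, hexagon, diamond}, leaving only cross.
So row 5 reads: hexagon circle cross star triangle square diamond.

hexagon circle cross star triangle square diamond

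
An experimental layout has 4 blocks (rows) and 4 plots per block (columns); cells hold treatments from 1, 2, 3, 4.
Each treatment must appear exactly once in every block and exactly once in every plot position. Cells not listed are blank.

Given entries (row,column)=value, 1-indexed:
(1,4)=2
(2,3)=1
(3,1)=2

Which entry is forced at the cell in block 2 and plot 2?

2

Block 2, plot 2 is narrowed to {2, 3, 4}.
If it were 3, then block 2, plot 4 would be left with no valid symbol.
If it were 4, then block 2, plot 4 would be left with no valid symbol.
So block 2, plot 2 must be 2.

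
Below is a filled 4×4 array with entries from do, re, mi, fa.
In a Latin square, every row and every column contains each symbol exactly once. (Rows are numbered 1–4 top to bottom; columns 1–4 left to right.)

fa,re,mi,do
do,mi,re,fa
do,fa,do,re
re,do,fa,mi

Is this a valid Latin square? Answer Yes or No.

Row 3 contains do twice (at columns 1 and 3), so it is not a permutation.

No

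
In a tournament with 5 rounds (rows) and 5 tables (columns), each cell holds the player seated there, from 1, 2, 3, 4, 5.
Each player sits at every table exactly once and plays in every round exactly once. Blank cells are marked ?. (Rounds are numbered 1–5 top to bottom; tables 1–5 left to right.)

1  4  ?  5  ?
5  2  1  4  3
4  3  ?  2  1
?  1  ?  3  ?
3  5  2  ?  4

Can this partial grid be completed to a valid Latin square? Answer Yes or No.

No round or table among the givens repeats a symbol, and propagating forced cells runs into no contradiction.
One valid completion exists (for instance, 1 4 3 5 2 / 5 2 1 4 3 / 4 3 5 2 1 / 2 1 4 3 5 / 3 5 2 1 4).

Yes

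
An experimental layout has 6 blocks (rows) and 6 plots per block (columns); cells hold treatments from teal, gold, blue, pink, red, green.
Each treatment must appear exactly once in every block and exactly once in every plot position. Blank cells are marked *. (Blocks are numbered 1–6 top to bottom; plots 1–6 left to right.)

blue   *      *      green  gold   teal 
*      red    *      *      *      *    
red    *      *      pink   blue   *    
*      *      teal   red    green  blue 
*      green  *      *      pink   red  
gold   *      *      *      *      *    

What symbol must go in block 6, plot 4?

Block 1, plot 2: block 1 has {teal, gold, blue, green} and plot 2 has {red, green}, leaving only pink.
Block 1, plot 3: block 1 has {teal, gold, blue, pink, green} and plot 3 has {teal}, leaving only red.
Block 2, plot 5: block 2 has {red} and plot 5 has {gold, blue, pink, green}, leaving only teal.
Block 4, plot 1: block 4 has {teal, blue, red, green} and plot 1 has {gold, blue, red}, leaving only pink.
Block 2, plot 1: block 2 has {teal, red} and plot 1 has {gold, blue, pink, red}, leaving only green.
Block 4, plot 2: block 4 has {teal, blue, pink, red, green} and plot 2 has {pink, red, green}, leaving only gold.
Block 3, plot 2: block 3 has {blue, pink, red} and plot 2 has {gold, pink, red, green}, leaving only teal.
Block 5, plot 1: block 5 has {pink, red, green} and plot 1 has {gold, blue, pink, red, green}, leaving only teal.
Block 6, plot 2: block 6 has {gold} and plot 2 has {teal, gold, pink, red, green}, leaving only blue.
Block 6 already has {gold, blue} and plot 4 already has {pink, red, green}, so block 6, plot 4 must be teal.

teal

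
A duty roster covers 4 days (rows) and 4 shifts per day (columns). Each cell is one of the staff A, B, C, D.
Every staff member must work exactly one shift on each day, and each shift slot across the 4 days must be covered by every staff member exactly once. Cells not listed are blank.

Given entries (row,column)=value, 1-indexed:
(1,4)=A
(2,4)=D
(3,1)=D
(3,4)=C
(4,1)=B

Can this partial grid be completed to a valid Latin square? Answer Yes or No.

No

Day 4, shift 4: day 4 together with shift 4 already contain {A, B, C, D} — every symbol — so nothing can go there. The grid has no valid completion.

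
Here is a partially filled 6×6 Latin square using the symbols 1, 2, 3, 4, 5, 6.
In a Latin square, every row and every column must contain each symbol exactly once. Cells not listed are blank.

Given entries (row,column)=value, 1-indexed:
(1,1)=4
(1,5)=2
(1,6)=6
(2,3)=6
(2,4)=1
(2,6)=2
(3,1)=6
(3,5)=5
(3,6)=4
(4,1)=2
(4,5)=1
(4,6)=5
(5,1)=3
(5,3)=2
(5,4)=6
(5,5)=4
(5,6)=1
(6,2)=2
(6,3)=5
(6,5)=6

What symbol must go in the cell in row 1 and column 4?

5

Row 2, column 1: row 2 has {1, 2, 6} and column 1 has {2, 3, 4, 6}, leaving only 5.
Row 2, column 5: row 2 has {1, 2, 5, 6} and column 5 has {1, 2, 4, 5, 6}, leaving only 3.
Row 2, column 2: row 2 has {1, 2, 3, 5, 6} and column 2 has {2}, leaving only 4.
Row 5, column 2: row 5 has {1, 2, 3, 4, 6} and column 2 has {2, 4}, leaving only 5.
Row 6, column 1: row 6 has {2, 5, 6} and column 1 has {2, 3, 4, 5, 6}, leaving only 1.
Row 6, column 6: row 6 has {1, 2, 5, 6} and column 6 has {1, 2, 4, 5, 6}, leaving only 3.
Row 6, column 4: row 6 has {1, 2, 3, 5, 6} and column 4 has {1, 6}, leaving only 4.
Row 4, column 4: row 4 has {1, 2, 5} and column 4 has {1, 4, 6}, leaving only 3.
Row 1 already has {2, 4, 6} and column 4 already has {1, 3, 4, 6}, so row 1, column 4 must be 5.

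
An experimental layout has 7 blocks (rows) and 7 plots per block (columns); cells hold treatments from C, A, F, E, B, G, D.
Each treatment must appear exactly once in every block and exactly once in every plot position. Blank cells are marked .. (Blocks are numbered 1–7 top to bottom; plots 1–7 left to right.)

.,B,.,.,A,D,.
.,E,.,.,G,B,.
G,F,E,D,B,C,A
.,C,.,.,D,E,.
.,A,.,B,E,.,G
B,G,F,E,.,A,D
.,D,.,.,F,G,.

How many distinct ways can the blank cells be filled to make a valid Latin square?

9

Block 1, plot 1: eliminating its block and plot leaves {C, F, E}.
Block 1, plot 3: eliminating its block and plot leaves {C, G}.
Block 1, plot 4: eliminating its block and plot leaves {C, F, G}.
Block 1, plot 7: eliminating its block and plot leaves {C, F, E}.
Block 2, plot 1: eliminating its block and plot leaves {C, A, F, D}.
Block 2, plot 3: eliminating its block and plot leaves {C, A, D}.
Block 2, plot 4: eliminating its block and plot leaves {C, A, F}.
Block 2, plot 7: eliminating its block and plot leaves {C, F}.
Block 4, plot 1: eliminating its block and plot leaves {A, F}.
Block 4, plot 3: eliminating its block and plot leaves {A, B, G}.
Block 4, plot 4: eliminating its block and plot leaves {A, F, G}.
Block 4, plot 7: eliminating its block and plot leaves {F, B}.
Block 5, plot 1: eliminating its block and plot leaves {C, F, D}.
Block 5, plot 3: eliminating its block and plot leaves {C, D}.
Block 5, plot 6: eliminating its block and plot leaves {F}.
Block 6, plot 5: eliminating its block and plot leaves {C}.
Block 7, plot 1: eliminating its block and plot leaves {C, A, E}.
Block 7, plot 3: eliminating its block and plot leaves {C, A, B}.
Block 7, plot 4: eliminating its block and plot leaves {C, A}.
Block 7, plot 7: eliminating its block and plot leaves {C, E, B}.
Enumerating the assignments across these blanks that avoid any block or plot repeat gives 9 completions.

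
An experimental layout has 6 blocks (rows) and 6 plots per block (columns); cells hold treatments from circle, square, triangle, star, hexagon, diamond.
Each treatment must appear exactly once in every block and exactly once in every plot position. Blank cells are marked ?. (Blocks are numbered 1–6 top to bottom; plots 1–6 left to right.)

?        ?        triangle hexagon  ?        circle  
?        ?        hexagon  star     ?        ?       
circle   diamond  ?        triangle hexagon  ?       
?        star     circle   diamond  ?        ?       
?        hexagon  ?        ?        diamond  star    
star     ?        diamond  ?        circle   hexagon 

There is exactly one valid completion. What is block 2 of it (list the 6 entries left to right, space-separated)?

square circle hexagon star triangle diamond

Block 1, plot 2: block 1 has {circle, triangle, hexagon} and plot 2 has {star, hexagon, diamond}, leaving only square.
Block 1, plot 1: block 1 has {circle, square, triangle, hexagon} and plot 1 has {circle, star}, leaving only diamond.
Block 1, plot 5: block 1 has {circle, square, triangle, hexagon, diamond} and plot 5 has {circle, hexagon, diamond}, leaving only star.
Block 3, plot 6: block 3 has {circle, triangle, hexagon, diamond} and plot 6 has {circle, star, hexagon}, leaving only square.
Block 3, plot 3: block 3 has {circle, square, triangle, hexagon, diamond} and plot 3 has {circle, triangle, hexagon, diamond}, leaving only star.
Block 4, plot 6: block 4 has {circle, star, diamond} and plot 6 has {circle, square, star, hexagon}, leaving only triangle.
Block 2, plot 6: block 2 has {star, hexagon} and plot 6 has {circle, square, triangle, star, hexagon}, leaving only diamond.
Block 4, plot 5: block 4 has {circle, triangle, star, diamond} and plot 5 has {circle, star, hexagon, diamond}, leaving only square.
Block 2, plot 5: block 2 has {star, hexagon, diamond} and plot 5 has {circle, square, star, hexagon, diamond}, leaving only triangle.
Block 2, plot 1: block 2 has {triangle, star, hexagon, diamond} and plot 1 has {circle, star, diamond}, leaving only square.
Block 2, plot 2: block 2 has {square, triangle, star, hexagon, diamond} and plot 2 has {square, star, hexagon, diamond}, leaving only circle.
So block 2 reads: square circle hexagon star triangle diamond.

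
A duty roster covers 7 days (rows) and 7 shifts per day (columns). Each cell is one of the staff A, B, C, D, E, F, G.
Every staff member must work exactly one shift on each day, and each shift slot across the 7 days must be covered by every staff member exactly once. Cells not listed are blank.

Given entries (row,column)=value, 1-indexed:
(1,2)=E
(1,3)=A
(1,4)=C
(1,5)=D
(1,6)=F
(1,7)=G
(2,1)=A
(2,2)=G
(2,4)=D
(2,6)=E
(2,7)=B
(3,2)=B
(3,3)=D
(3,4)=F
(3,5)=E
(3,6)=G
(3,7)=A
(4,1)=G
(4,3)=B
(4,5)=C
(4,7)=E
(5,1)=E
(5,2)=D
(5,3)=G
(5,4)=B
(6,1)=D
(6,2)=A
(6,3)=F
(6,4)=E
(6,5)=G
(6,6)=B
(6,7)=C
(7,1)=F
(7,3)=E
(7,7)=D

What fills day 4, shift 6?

Day 1, shift 1: day 1 has {A, C, D, E, F, G} and shift 1 has {A, D, E, F, G}, leaving only B.
Day 2, shift 3: day 2 has {A, B, D, E, G} and shift 3 has {A, B, D, E, F, G}, leaving only C.
Day 2, shift 5: day 2 has {A, B, C, D, E, G} and shift 5 has {C, D, E, G}, leaving only F.
Day 3, shift 1: day 3 has {A, B, D, E, F, G} and shift 1 has {A, B, D, E, F, G}, leaving only C.
Day 4, shift 2: day 4 has {B, C, E, G} and shift 2 has {A, B, D, E, G}, leaving only F.
Day 4, shift 4: day 4 has {B, C, E, F, G} and shift 4 has {B, C, D, E, F}, leaving only A.
Day 4 already has {A, B, C, E, F, G} and shift 6 already has {B, E, F, G}, so day 4, shift 6 must be D.

D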